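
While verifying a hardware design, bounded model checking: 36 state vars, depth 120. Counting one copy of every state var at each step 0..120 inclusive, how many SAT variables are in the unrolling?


BMC unrolls to depth k, creating one copy of each state var for steps 0..k.
Step count = 120 + 1 = 121 (steps 0 through 120)
Vars per step = 36
Total = 36 * 121 = 4356

4356


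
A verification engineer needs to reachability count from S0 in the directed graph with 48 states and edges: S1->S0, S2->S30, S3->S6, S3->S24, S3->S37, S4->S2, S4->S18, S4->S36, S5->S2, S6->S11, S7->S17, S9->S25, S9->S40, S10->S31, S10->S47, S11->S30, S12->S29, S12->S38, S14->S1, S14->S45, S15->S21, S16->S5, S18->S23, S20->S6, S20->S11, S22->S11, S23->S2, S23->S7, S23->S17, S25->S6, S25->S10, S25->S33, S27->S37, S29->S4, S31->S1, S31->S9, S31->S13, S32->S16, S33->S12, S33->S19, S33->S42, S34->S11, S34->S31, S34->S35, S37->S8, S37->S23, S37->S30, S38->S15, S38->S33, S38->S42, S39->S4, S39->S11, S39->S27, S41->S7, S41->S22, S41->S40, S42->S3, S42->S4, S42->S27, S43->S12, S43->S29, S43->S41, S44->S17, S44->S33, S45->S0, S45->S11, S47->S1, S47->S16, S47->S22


BFS from S0:
  layer 0: {S0}
Reachable set: {S0}
Count = 1

1


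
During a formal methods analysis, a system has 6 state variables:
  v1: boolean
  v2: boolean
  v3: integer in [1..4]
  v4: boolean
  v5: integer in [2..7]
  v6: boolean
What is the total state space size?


State space = product of domain sizes of all variables.
Domain sizes:
  v1 (boolean): 2
  v2 (boolean): 2
  v3 (integer in [1..4]): 4
  v4 (boolean): 2
  v5 (integer in [2..7]): 6
  v6 (boolean): 2
Product = 2 * 2 * 4 * 2 * 6 * 2 = 384

384


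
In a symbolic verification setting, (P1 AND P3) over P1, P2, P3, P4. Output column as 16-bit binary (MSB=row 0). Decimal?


Formula: (P1 AND P3) over P1, P2, P3, P4 (16 rows)
Evaluate each row (bits = P1,P2,P3,P4, MSB first):
  row 0 [0000]: (0 AND 0) -> 0
  row 1 [0001]: (0 AND 0) -> 0
  row 2 [0010]: (0 AND 1) -> 0
  row 3 [0011]: (0 AND 1) -> 0
  row 4 [0100]: (0 AND 0) -> 0
  row 5 [0101]: (0 AND 0) -> 0
  row 6 [0110]: (0 AND 1) -> 0
  row 7 [0111]: (0 AND 1) -> 0
  row 8 [1000]: (1 AND 0) -> 0
  row 9 [1001]: (1 AND 0) -> 0
  row 10 [1010]: (1 AND 1) -> 1
  row 11 [1011]: (1 AND 1) -> 1
  row 12 [1100]: (1 AND 0) -> 0
  row 13 [1101]: (1 AND 0) -> 0
  row 14 [1110]: (1 AND 1) -> 1
  row 15 [1111]: (1 AND 1) -> 1
Full result column, 4 rows per line (P1,P2 fixed per line; P3,P4 runs 00..11 left to right):
  rows 0-3 [P1,P2=00]: 0000  = hex 0
  rows 4-7 [P1,P2=01]: 0000  = hex 0
  rows 8-11 [P1,P2=10]: 0011  = hex 3
  rows 12-15 [P1,P2=11]: 0011  = hex 3
Output column (row 0 .. row 15) = 0000000000110011
Output column grouped in 4s = 0000 0000 0011 0011 = 0x0033
Convert to decimal digit by digit (value = value*16 + digit):
  0 -> 0
  0*16 + 0 = 0
  0*16 + 3 = 3
  3*16 + 3 = 51
Decimal = 51

51


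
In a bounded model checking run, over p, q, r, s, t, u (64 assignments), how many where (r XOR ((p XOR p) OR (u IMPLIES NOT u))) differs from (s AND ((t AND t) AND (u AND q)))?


F1 = (r XOR ((p XOR p) OR (u IMPLIES NOT u)))
F2 = (s AND ((t AND t) AND (u AND q)))
Evaluate both on each of 64 rows (bits = p,q,r,s,t,u):
  row 0 [000000]: F1=1 F2=0 (differ) -> 1
  row 1 [000001]: F1=0 F2=0 -> 0
  row 2 [000010]: F1=1 F2=0 (differ) -> 1
  row 3 [000011]: F1=0 F2=0 -> 0
  row 4 [000100]: F1=1 F2=0 (differ) -> 1
  (every remaining row is evaluated the same way; all 64 results are listed next)
Full result column, 8 rows per line (p,q,r fixed per line; s,t,u runs 000..111 left to right):
  rows 0-7 [p,q,r=000]: 10101010  (ones: 4)
  rows 8-15 [p,q,r=001]: 01010101  (ones: 4)
  rows 16-23 [p,q,r=010]: 10101011  (ones: 5)
  rows 24-31 [p,q,r=011]: 01010100  (ones: 3)
  rows 32-39 [p,q,r=100]: 10101010  (ones: 4)
  rows 40-47 [p,q,r=101]: 01010101  (ones: 4)
  rows 48-55 [p,q,r=110]: 10101011  (ones: 5)
  rows 56-63 [p,q,r=111]: 01010100  (ones: 3)
Disagreements = 4+4+5+3+4+4+5+3 = 32

32


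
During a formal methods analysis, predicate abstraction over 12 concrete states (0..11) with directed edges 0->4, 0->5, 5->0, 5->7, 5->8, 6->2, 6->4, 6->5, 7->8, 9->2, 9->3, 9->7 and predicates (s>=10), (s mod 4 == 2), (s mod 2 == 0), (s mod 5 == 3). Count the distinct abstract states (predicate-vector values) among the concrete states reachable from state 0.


BFS from 0:
Concrete reachable: {0, 4, 5, 7, 8}
Abstract via predicates (s>=10), (s mod 4 == 2), (s mod 2 == 0), (s mod 5 == 3):
  (0,0,0,0) <- {5, 7}
  (0,0,1,0) <- {0, 4}
  (0,0,1,1) <- {8}
Distinct abstract states = 3

3


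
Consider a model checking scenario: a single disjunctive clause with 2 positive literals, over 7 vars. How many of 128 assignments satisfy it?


Step 1: Total=2^7=128
Step 2: Unsat when all 2 false: 2^5=32
Step 3: Sat=128-32=96

96


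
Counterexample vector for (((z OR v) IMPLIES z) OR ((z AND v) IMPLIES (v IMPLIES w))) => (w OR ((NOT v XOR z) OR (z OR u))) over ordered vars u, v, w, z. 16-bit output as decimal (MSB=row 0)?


F1 = (((z OR v) IMPLIES z) OR ((z AND v) IMPLIES (v IMPLIES w)))
F2 = (w OR ((NOT v XOR z) OR (z OR u)))
Counterexample to F1=>F2 is where F1=1 and F2=0.
Evaluate each row (bits = u,v,w,z, MSB first):
  row 0 [0000]: F1=1 F2=1 -> F1&~F2 -> 0
  row 1 [0001]: F1=1 F2=1 -> F1&~F2 -> 0
  row 2 [0010]: F1=1 F2=1 -> F1&~F2 -> 0
  row 3 [0011]: F1=1 F2=1 -> F1&~F2 -> 0
  row 4 [0100]: F1=1 F2=0 -> F1&~F2 -> 1
  row 5 [0101]: F1=1 F2=1 -> F1&~F2 -> 0
  row 6 [0110]: F1=1 F2=1 -> F1&~F2 -> 0
  row 7 [0111]: F1=1 F2=1 -> F1&~F2 -> 0
  row 8 [1000]: F1=1 F2=1 -> F1&~F2 -> 0
  row 9 [1001]: F1=1 F2=1 -> F1&~F2 -> 0
  row 10 [1010]: F1=1 F2=1 -> F1&~F2 -> 0
  row 11 [1011]: F1=1 F2=1 -> F1&~F2 -> 0
  row 12 [1100]: F1=1 F2=1 -> F1&~F2 -> 0
  row 13 [1101]: F1=1 F2=1 -> F1&~F2 -> 0
  row 14 [1110]: F1=1 F2=1 -> F1&~F2 -> 0
  row 15 [1111]: F1=1 F2=1 -> F1&~F2 -> 0
Full result column, 4 rows per line (u,v fixed per line; w,z runs 00..11 left to right):
  rows 0-3 [u,v=00]: 0000  = hex 0
  rows 4-7 [u,v=01]: 1000  = hex 8
  rows 8-11 [u,v=10]: 0000  = hex 0
  rows 12-15 [u,v=11]: 0000  = hex 0
Counterexample vector (row 0 .. row 15) = 0000100000000000
Output column grouped in 4s = 0000 1000 0000 0000 = 0x0800
Convert to decimal digit by digit (value = value*16 + digit):
  0 -> 0
  0*16 + 8 = 8
  8*16 + 0 = 128
  128*16 + 0 = 2048
Decimal = 2048

2048


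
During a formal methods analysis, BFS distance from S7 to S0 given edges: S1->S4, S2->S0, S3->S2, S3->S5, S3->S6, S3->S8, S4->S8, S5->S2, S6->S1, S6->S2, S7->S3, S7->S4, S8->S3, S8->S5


BFS layer-by-layer from S7:
  dist 0: {S7}
  dist 1: {S3, S4}
  dist 2: {S2, S5, S6, S8}
  dist 3: {S0, S1}
  -> S0 reached at distance 3
Shortest path length = 3

3


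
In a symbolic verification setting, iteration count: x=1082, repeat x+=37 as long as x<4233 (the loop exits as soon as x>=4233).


Step 1: x goes from 1082 toward 4233 by 37; the body runs while x<4233, so iterations = ceil((bound-start)/step)
Step 2: Distance=3151
Step 3: ceil(3151/37)=86

86


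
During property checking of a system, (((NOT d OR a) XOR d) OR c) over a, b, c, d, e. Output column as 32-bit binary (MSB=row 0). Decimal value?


Formula: (((NOT d OR a) XOR d) OR c) over a, b, c, d, e (32 rows)
Evaluate each row (bits = a,b,c,d,e, MSB first):
  row 0 [00000]: (((NOT 0 OR 0) XOR 0) OR 0) -> 1
  row 1 [00001]: (((NOT 0 OR 0) XOR 0) OR 0) -> 1
  row 2 [00010]: (((NOT 1 OR 0) XOR 1) OR 0) -> 1
  row 3 [00011]: (((NOT 1 OR 0) XOR 1) OR 0) -> 1
  row 4 [00100]: (((NOT 0 OR 0) XOR 0) OR 1) -> 1
  row 5 [00101]: (((NOT 0 OR 0) XOR 0) OR 1) -> 1
  row 6 [00110]: (((NOT 1 OR 0) XOR 1) OR 1) -> 1
  row 7 [00111]: (((NOT 1 OR 0) XOR 1) OR 1) -> 1
  row 8 [01000]: (((NOT 0 OR 0) XOR 0) OR 0) -> 1
  row 9 [01001]: (((NOT 0 OR 0) XOR 0) OR 0) -> 1
  row 10 [01010]: (((NOT 1 OR 0) XOR 1) OR 0) -> 1
  row 11 [01011]: (((NOT 1 OR 0) XOR 1) OR 0) -> 1
  row 12 [01100]: (((NOT 0 OR 0) XOR 0) OR 1) -> 1
  row 13 [01101]: (((NOT 0 OR 0) XOR 0) OR 1) -> 1
  row 14 [01110]: (((NOT 1 OR 0) XOR 1) OR 1) -> 1
  row 15 [01111]: (((NOT 1 OR 0) XOR 1) OR 1) -> 1
  row 16 [10000]: (((NOT 0 OR 1) XOR 0) OR 0) -> 1
  row 17 [10001]: (((NOT 0 OR 1) XOR 0) OR 0) -> 1
  row 18 [10010]: (((NOT 1 OR 1) XOR 1) OR 0) -> 0
  row 19 [10011]: (((NOT 1 OR 1) XOR 1) OR 0) -> 0
  row 20 [10100]: (((NOT 0 OR 1) XOR 0) OR 1) -> 1
  row 21 [10101]: (((NOT 0 OR 1) XOR 0) OR 1) -> 1
  row 22 [10110]: (((NOT 1 OR 1) XOR 1) OR 1) -> 1
  row 23 [10111]: (((NOT 1 OR 1) XOR 1) OR 1) -> 1
  row 24 [11000]: (((NOT 0 OR 1) XOR 0) OR 0) -> 1
  row 25 [11001]: (((NOT 0 OR 1) XOR 0) OR 0) -> 1
  row 26 [11010]: (((NOT 1 OR 1) XOR 1) OR 0) -> 0
  row 27 [11011]: (((NOT 1 OR 1) XOR 1) OR 0) -> 0
  row 28 [11100]: (((NOT 0 OR 1) XOR 0) OR 1) -> 1
  row 29 [11101]: (((NOT 0 OR 1) XOR 0) OR 1) -> 1
  row 30 [11110]: (((NOT 1 OR 1) XOR 1) OR 1) -> 1
  row 31 [11111]: (((NOT 1 OR 1) XOR 1) OR 1) -> 1
Full result column, 4 rows per line (a,b,c fixed per line; d,e runs 00..11 left to right):
  rows 0-3 [a,b,c=000]: 1111  = hex F
  rows 4-7 [a,b,c=001]: 1111  = hex F
  rows 8-11 [a,b,c=010]: 1111  = hex F
  rows 12-15 [a,b,c=011]: 1111  = hex F
  rows 16-19 [a,b,c=100]: 1100  = hex C
  rows 20-23 [a,b,c=101]: 1111  = hex F
  rows 24-27 [a,b,c=110]: 1100  = hex C
  rows 28-31 [a,b,c=111]: 1111  = hex F
Output column (row 0 .. row 31) = 11111111111111111100111111001111
Output column grouped in 4s = 1111 1111 1111 1111 1100 1111 1100 1111 = 0xFFFFCFCF
Convert to decimal digit by digit (value = value*16 + digit):
  F -> 15
  15*16 + 15 (F) = 255
  255*16 + 15 (F) = 4095
  4095*16 + 15 (F) = 65535
  65535*16 + 12 (C) = 1048572
  1048572*16 + 15 (F) = 16777167
  16777167*16 + 12 (C) = 268434684
  268434684*16 + 15 (F) = 4294954959
Decimal = 4294954959

4294954959


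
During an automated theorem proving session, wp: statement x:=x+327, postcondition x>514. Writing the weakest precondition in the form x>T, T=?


Formula: wp(x:=E, P) = P[E/x] (substitute E for x in postcondition)
Step 1: Postcondition: x>514
Step 2: Substitute x+327 for x: x+327>514
Step 3: Solve for x: x > 514-327 = 187

187


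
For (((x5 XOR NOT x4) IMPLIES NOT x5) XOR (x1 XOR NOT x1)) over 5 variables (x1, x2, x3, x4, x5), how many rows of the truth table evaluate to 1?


Formula: (((x5 XOR NOT x4) IMPLIES NOT x5) XOR (x1 XOR NOT x1)) over 5 vars (32 rows)
Evaluate each row (x1, x2, x3, x4, x5 as bits, MSB first):
  row 0 [00000]: (((0 XOR NOT 0) IMPLIES NOT 0) XOR (0 XOR NOT 0)) -> 0
  row 1 [00001]: (((1 XOR NOT 0) IMPLIES NOT 1) XOR (0 XOR NOT 0)) -> 0
  row 2 [00010]: (((0 XOR NOT 1) IMPLIES NOT 0) XOR (0 XOR NOT 0)) -> 0
  row 3 [00011]: (((1 XOR NOT 1) IMPLIES NOT 1) XOR (0 XOR NOT 0)) -> 1
  row 4 [00100]: (((0 XOR NOT 0) IMPLIES NOT 0) XOR (0 XOR NOT 0)) -> 0
  row 5 [00101]: (((1 XOR NOT 0) IMPLIES NOT 1) XOR (0 XOR NOT 0)) -> 0
  row 6 [00110]: (((0 XOR NOT 1) IMPLIES NOT 0) XOR (0 XOR NOT 0)) -> 0
  row 7 [00111]: (((1 XOR NOT 1) IMPLIES NOT 1) XOR (0 XOR NOT 0)) -> 1
  row 8 [01000]: (((0 XOR NOT 0) IMPLIES NOT 0) XOR (0 XOR NOT 0)) -> 0
  row 9 [01001]: (((1 XOR NOT 0) IMPLIES NOT 1) XOR (0 XOR NOT 0)) -> 0
  row 10 [01010]: (((0 XOR NOT 1) IMPLIES NOT 0) XOR (0 XOR NOT 0)) -> 0
  row 11 [01011]: (((1 XOR NOT 1) IMPLIES NOT 1) XOR (0 XOR NOT 0)) -> 1
  row 12 [01100]: (((0 XOR NOT 0) IMPLIES NOT 0) XOR (0 XOR NOT 0)) -> 0
  row 13 [01101]: (((1 XOR NOT 0) IMPLIES NOT 1) XOR (0 XOR NOT 0)) -> 0
  row 14 [01110]: (((0 XOR NOT 1) IMPLIES NOT 0) XOR (0 XOR NOT 0)) -> 0
  row 15 [01111]: (((1 XOR NOT 1) IMPLIES NOT 1) XOR (0 XOR NOT 0)) -> 1
  row 16 [10000]: (((0 XOR NOT 0) IMPLIES NOT 0) XOR (1 XOR NOT 1)) -> 0
  row 17 [10001]: (((1 XOR NOT 0) IMPLIES NOT 1) XOR (1 XOR NOT 1)) -> 0
  row 18 [10010]: (((0 XOR NOT 1) IMPLIES NOT 0) XOR (1 XOR NOT 1)) -> 0
  row 19 [10011]: (((1 XOR NOT 1) IMPLIES NOT 1) XOR (1 XOR NOT 1)) -> 1
  row 20 [10100]: (((0 XOR NOT 0) IMPLIES NOT 0) XOR (1 XOR NOT 1)) -> 0
  row 21 [10101]: (((1 XOR NOT 0) IMPLIES NOT 1) XOR (1 XOR NOT 1)) -> 0
  row 22 [10110]: (((0 XOR NOT 1) IMPLIES NOT 0) XOR (1 XOR NOT 1)) -> 0
  row 23 [10111]: (((1 XOR NOT 1) IMPLIES NOT 1) XOR (1 XOR NOT 1)) -> 1
  row 24 [11000]: (((0 XOR NOT 0) IMPLIES NOT 0) XOR (1 XOR NOT 1)) -> 0
  row 25 [11001]: (((1 XOR NOT 0) IMPLIES NOT 1) XOR (1 XOR NOT 1)) -> 0
  row 26 [11010]: (((0 XOR NOT 1) IMPLIES NOT 0) XOR (1 XOR NOT 1)) -> 0
  row 27 [11011]: (((1 XOR NOT 1) IMPLIES NOT 1) XOR (1 XOR NOT 1)) -> 1
  row 28 [11100]: (((0 XOR NOT 0) IMPLIES NOT 0) XOR (1 XOR NOT 1)) -> 0
  row 29 [11101]: (((1 XOR NOT 0) IMPLIES NOT 1) XOR (1 XOR NOT 1)) -> 0
  row 30 [11110]: (((0 XOR NOT 1) IMPLIES NOT 0) XOR (1 XOR NOT 1)) -> 0
  row 31 [11111]: (((1 XOR NOT 1) IMPLIES NOT 1) XOR (1 XOR NOT 1)) -> 1
Full result column, 8 rows per line (x1,x2 fixed per line; x3,x4,x5 runs 000..111 left to right):
  rows 0-7 [x1,x2=00]: 00010001  (ones: 2)
  rows 8-15 [x1,x2=01]: 00010001  (ones: 2)
  rows 16-23 [x1,x2=10]: 00010001  (ones: 2)
  rows 24-31 [x1,x2=11]: 00010001  (ones: 2)
Count of 1-rows = 2+2+2+2 = 8

8


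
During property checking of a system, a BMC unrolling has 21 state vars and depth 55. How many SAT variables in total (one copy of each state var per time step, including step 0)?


BMC unrolls to depth k, creating one copy of each state var for steps 0..k.
Step count = 55 + 1 = 56 (steps 0 through 55)
Vars per step = 21
Total = 21 * 56 = 1176

1176


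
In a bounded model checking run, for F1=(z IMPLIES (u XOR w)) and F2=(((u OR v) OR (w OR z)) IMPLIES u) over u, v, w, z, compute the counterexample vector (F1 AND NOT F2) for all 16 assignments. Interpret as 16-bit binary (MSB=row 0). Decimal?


F1 = (z IMPLIES (u XOR w))
F2 = (((u OR v) OR (w OR z)) IMPLIES u)
Counterexample to F1=>F2 is where F1=1 and F2=0.
Evaluate each row (bits = u,v,w,z, MSB first):
  row 0 [0000]: F1=1 F2=1 -> F1&~F2 -> 0
  row 1 [0001]: F1=0 F2=0 -> F1&~F2 -> 0
  row 2 [0010]: F1=1 F2=0 -> F1&~F2 -> 1
  row 3 [0011]: F1=1 F2=0 -> F1&~F2 -> 1
  row 4 [0100]: F1=1 F2=0 -> F1&~F2 -> 1
  row 5 [0101]: F1=0 F2=0 -> F1&~F2 -> 0
  row 6 [0110]: F1=1 F2=0 -> F1&~F2 -> 1
  row 7 [0111]: F1=1 F2=0 -> F1&~F2 -> 1
  row 8 [1000]: F1=1 F2=1 -> F1&~F2 -> 0
  row 9 [1001]: F1=1 F2=1 -> F1&~F2 -> 0
  row 10 [1010]: F1=1 F2=1 -> F1&~F2 -> 0
  row 11 [1011]: F1=0 F2=1 -> F1&~F2 -> 0
  row 12 [1100]: F1=1 F2=1 -> F1&~F2 -> 0
  row 13 [1101]: F1=1 F2=1 -> F1&~F2 -> 0
  row 14 [1110]: F1=1 F2=1 -> F1&~F2 -> 0
  row 15 [1111]: F1=0 F2=1 -> F1&~F2 -> 0
Full result column, 4 rows per line (u,v fixed per line; w,z runs 00..11 left to right):
  rows 0-3 [u,v=00]: 0011  = hex 3
  rows 4-7 [u,v=01]: 1011  = hex B
  rows 8-11 [u,v=10]: 0000  = hex 0
  rows 12-15 [u,v=11]: 0000  = hex 0
Counterexample vector (row 0 .. row 15) = 0011101100000000
Output column grouped in 4s = 0011 1011 0000 0000 = 0x3B00
Convert to decimal digit by digit (value = value*16 + digit):
  3 -> 3
  3*16 + 11 (B) = 59
  59*16 + 0 = 944
  944*16 + 0 = 15104
Decimal = 15104

15104


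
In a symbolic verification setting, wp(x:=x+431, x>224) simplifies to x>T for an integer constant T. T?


Formula: wp(x:=E, P) = P[E/x] (substitute E for x in postcondition)
Step 1: Postcondition: x>224
Step 2: Substitute x+431 for x: x+431>224
Step 3: Solve for x: x > 224-431 = -207

-207


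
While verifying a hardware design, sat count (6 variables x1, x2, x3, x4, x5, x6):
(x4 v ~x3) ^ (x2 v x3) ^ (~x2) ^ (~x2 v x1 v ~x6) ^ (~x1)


CNF with 5 clauses over 6 vars (64 assignments).
An assignment satisfies CNF iff every clause has >=1 true literal.
Check each row (bits = x1,x2,x3,x4,x5,x6; clause T/F shown):
  row 0 [000000]: clauses=TFTTT -> 0
  row 1 [000001]: clauses=TFTTT -> 0
  row 2 [000010]: clauses=TFTTT -> 0
  row 3 [000011]: clauses=TFTTT -> 0
  row 4 [000100]: clauses=TFTTT -> 0
  (every remaining row is evaluated the same way; all 64 results are listed next)
Full result column, 8 rows per line (x1,x2,x3 fixed per line; x4,x5,x6 runs 000..111 left to right):
  rows 0-7 [x1,x2,x3=000]: 00000000  (ones: 0)
  rows 8-15 [x1,x2,x3=001]: 00001111  (ones: 4)
  rows 16-23 [x1,x2,x3=010]: 00000000  (ones: 0)
  rows 24-31 [x1,x2,x3=011]: 00000000  (ones: 0)
  rows 32-39 [x1,x2,x3=100]: 00000000  (ones: 0)
  rows 40-47 [x1,x2,x3=101]: 00000000  (ones: 0)
  rows 48-55 [x1,x2,x3=110]: 00000000  (ones: 0)
  rows 56-63 [x1,x2,x3=111]: 00000000  (ones: 0)
Satisfying assignments = 0+4+0+0+0+0+0+0 = 4

4


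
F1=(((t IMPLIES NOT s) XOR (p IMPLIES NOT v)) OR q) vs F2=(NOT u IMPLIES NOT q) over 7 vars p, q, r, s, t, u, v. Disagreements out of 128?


F1 = (((t IMPLIES NOT s) XOR (p IMPLIES NOT v)) OR q)
F2 = (NOT u IMPLIES NOT q)
Evaluate both on each of 128 rows (bits = p,q,r,s,t,u,v):
  row 0 [0000000]: F1=0 F2=1 (differ) -> 1
  row 1 [0000001]: F1=0 F2=1 (differ) -> 1
  row 2 [0000010]: F1=0 F2=1 (differ) -> 1
  row 3 [0000011]: F1=0 F2=1 (differ) -> 1
  row 4 [0000100]: F1=0 F2=1 (differ) -> 1
  (every remaining row is evaluated the same way; all 128 results are listed next)
Full result column, 8 rows per line (p,q,r,s fixed per line; t,u,v runs 000..111 left to right):
  rows 0-7 [p,q,r,s=0000]: 11111111  (ones: 8)
  rows 8-15 [p,q,r,s=0001]: 11110000  (ones: 4)
  rows 16-23 [p,q,r,s=0010]: 11111111  (ones: 8)
  rows 24-31 [p,q,r,s=0011]: 11110000  (ones: 4)
  rows 32-39 [p,q,r,s=0100]: 11001100  (ones: 4)
  rows 40-47 [p,q,r,s=0101]: 11001100  (ones: 4)
  rows 48-55 [p,q,r,s=0110]: 11001100  (ones: 4)
  rows 56-63 [p,q,r,s=0111]: 11001100  (ones: 4)
  rows 64-71 [p,q,r,s=1000]: 10101010  (ones: 4)
  rows 72-79 [p,q,r,s=1001]: 10100101  (ones: 4)
  rows 80-87 [p,q,r,s=1010]: 10101010  (ones: 4)
  rows 88-95 [p,q,r,s=1011]: 10100101  (ones: 4)
  rows 96-103 [p,q,r,s=1100]: 11001100  (ones: 4)
  rows 104-111 [p,q,r,s=1101]: 11001100  (ones: 4)
  rows 112-119 [p,q,r,s=1110]: 11001100  (ones: 4)
  rows 120-127 [p,q,r,s=1111]: 11001100  (ones: 4)
Disagreements = 8+4+8+4+4+4+4+4+4+4+4+4+4+4+4+4 = 72

72


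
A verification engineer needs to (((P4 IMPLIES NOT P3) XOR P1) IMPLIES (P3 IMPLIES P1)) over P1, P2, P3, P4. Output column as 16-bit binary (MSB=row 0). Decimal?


Formula: (((P4 IMPLIES NOT P3) XOR P1) IMPLIES (P3 IMPLIES P1)) over P1, P2, P3, P4 (16 rows)
Evaluate each row (bits = P1,P2,P3,P4, MSB first):
  row 0 [0000]: (((0 IMPLIES NOT 0) XOR 0) IMPLIES (0 IMPLIES 0)) -> 1
  row 1 [0001]: (((1 IMPLIES NOT 0) XOR 0) IMPLIES (0 IMPLIES 0)) -> 1
  row 2 [0010]: (((0 IMPLIES NOT 1) XOR 0) IMPLIES (1 IMPLIES 0)) -> 0
  row 3 [0011]: (((1 IMPLIES NOT 1) XOR 0) IMPLIES (1 IMPLIES 0)) -> 1
  row 4 [0100]: (((0 IMPLIES NOT 0) XOR 0) IMPLIES (0 IMPLIES 0)) -> 1
  row 5 [0101]: (((1 IMPLIES NOT 0) XOR 0) IMPLIES (0 IMPLIES 0)) -> 1
  row 6 [0110]: (((0 IMPLIES NOT 1) XOR 0) IMPLIES (1 IMPLIES 0)) -> 0
  row 7 [0111]: (((1 IMPLIES NOT 1) XOR 0) IMPLIES (1 IMPLIES 0)) -> 1
  row 8 [1000]: (((0 IMPLIES NOT 0) XOR 1) IMPLIES (0 IMPLIES 1)) -> 1
  row 9 [1001]: (((1 IMPLIES NOT 0) XOR 1) IMPLIES (0 IMPLIES 1)) -> 1
  row 10 [1010]: (((0 IMPLIES NOT 1) XOR 1) IMPLIES (1 IMPLIES 1)) -> 1
  row 11 [1011]: (((1 IMPLIES NOT 1) XOR 1) IMPLIES (1 IMPLIES 1)) -> 1
  row 12 [1100]: (((0 IMPLIES NOT 0) XOR 1) IMPLIES (0 IMPLIES 1)) -> 1
  row 13 [1101]: (((1 IMPLIES NOT 0) XOR 1) IMPLIES (0 IMPLIES 1)) -> 1
  row 14 [1110]: (((0 IMPLIES NOT 1) XOR 1) IMPLIES (1 IMPLIES 1)) -> 1
  row 15 [1111]: (((1 IMPLIES NOT 1) XOR 1) IMPLIES (1 IMPLIES 1)) -> 1
Full result column, 4 rows per line (P1,P2 fixed per line; P3,P4 runs 00..11 left to right):
  rows 0-3 [P1,P2=00]: 1101  = hex D
  rows 4-7 [P1,P2=01]: 1101  = hex D
  rows 8-11 [P1,P2=10]: 1111  = hex F
  rows 12-15 [P1,P2=11]: 1111  = hex F
Output column (row 0 .. row 15) = 1101110111111111
Output column grouped in 4s = 1101 1101 1111 1111 = 0xDDFF
Convert to decimal digit by digit (value = value*16 + digit):
  D -> 13
  13*16 + 13 (D) = 221
  221*16 + 15 (F) = 3551
  3551*16 + 15 (F) = 56831
Decimal = 56831

56831


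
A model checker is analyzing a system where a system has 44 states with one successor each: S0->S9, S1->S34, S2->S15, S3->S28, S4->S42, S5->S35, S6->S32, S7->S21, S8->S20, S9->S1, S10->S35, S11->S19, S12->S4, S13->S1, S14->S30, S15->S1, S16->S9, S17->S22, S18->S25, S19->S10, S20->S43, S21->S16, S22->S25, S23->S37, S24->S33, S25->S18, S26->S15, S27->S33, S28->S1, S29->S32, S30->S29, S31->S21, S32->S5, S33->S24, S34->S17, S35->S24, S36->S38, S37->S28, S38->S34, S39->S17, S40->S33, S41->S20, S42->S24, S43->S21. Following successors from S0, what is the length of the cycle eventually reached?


Trace from S0 until a state repeats:
  S0 -> S9 -> S1 -> S34 -> S17 -> S22 -> S25 -> S18 -> S25
S25 first seen at step 6, revisited at step 8.
Cycle length = 8 - 6 = 2

2


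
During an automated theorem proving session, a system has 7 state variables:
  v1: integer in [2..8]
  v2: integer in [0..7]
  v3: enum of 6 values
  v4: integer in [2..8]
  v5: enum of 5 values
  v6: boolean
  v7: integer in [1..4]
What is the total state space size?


State space = product of domain sizes of all variables.
Domain sizes:
  v1 (integer in [2..8]): 7
  v2 (integer in [0..7]): 8
  v3 (enum of 6 values): 6
  v4 (integer in [2..8]): 7
  v5 (enum of 5 values): 5
  v6 (boolean): 2
  v7 (integer in [1..4]): 4
Product = 7 * 8 * 6 * 7 * 5 * 2 * 4 = 94080

94080


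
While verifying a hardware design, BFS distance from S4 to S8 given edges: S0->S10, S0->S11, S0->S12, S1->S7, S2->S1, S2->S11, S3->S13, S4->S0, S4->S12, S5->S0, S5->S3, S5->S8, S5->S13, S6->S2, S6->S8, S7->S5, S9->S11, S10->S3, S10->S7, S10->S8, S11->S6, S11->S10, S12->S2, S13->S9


BFS layer-by-layer from S4:
  dist 0: {S4}
  dist 1: {S0, S12}
  dist 2: {S2, S10, S11}
  dist 3: {S1, S3, S6, S7, S8}
  -> S8 reached at distance 3
Shortest path length = 3

3


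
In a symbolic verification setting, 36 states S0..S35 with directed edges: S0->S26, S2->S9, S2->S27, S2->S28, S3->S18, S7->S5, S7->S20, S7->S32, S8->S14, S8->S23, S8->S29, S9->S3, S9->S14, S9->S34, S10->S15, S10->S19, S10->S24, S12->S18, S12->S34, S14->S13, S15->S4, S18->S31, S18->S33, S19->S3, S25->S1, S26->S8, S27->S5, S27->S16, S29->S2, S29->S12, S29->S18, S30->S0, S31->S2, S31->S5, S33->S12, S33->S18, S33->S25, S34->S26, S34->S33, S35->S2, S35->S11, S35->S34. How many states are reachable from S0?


BFS from S0:
  layer 0: {S0}
  layer 1: {S26}
  layer 2: {S8}
  layer 3: {S14, S23, S29}
  layer 4: {S2, S12, S13, S18}
  layer 5: {S9, S27, S28, S31, S33, S34}
  layer 6: {S3, S5, S16, S25}
  layer 7: {S1}
Reachable set: {S0, S1, S2, S3, S5, S8, S9, S12, S13, S14, S16, S18, S23, S25, S26, S27, S28, S29, S31, S33, S34}
Count = 21

21


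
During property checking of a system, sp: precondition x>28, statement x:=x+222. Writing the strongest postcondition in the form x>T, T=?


Formula: sp(P, x:=E) = exists old_x. (x = E[old_x/x]) AND P[old_x/x] (old_x is the value of x before the assignment; eliminate old_x by solving x = E[old_x/x] for old_x)
Step 1: Precondition P: x>28, i.e. old_x > 28
Step 2: Assignment gives x = old_x + 222, so old_x = x - 222
Step 3: Substitute into P: x - 222 > 28
Step 4: Simplify: x > 28+222 = 250

250


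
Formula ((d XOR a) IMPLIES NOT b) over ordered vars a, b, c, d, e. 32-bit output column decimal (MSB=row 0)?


Formula: ((d XOR a) IMPLIES NOT b) over a, b, c, d, e (32 rows)
Evaluate each row (bits = a,b,c,d,e, MSB first):
  row 0 [00000]: ((0 XOR 0) IMPLIES NOT 0) -> 1
  row 1 [00001]: ((0 XOR 0) IMPLIES NOT 0) -> 1
  row 2 [00010]: ((1 XOR 0) IMPLIES NOT 0) -> 1
  row 3 [00011]: ((1 XOR 0) IMPLIES NOT 0) -> 1
  row 4 [00100]: ((0 XOR 0) IMPLIES NOT 0) -> 1
  row 5 [00101]: ((0 XOR 0) IMPLIES NOT 0) -> 1
  row 6 [00110]: ((1 XOR 0) IMPLIES NOT 0) -> 1
  row 7 [00111]: ((1 XOR 0) IMPLIES NOT 0) -> 1
  row 8 [01000]: ((0 XOR 0) IMPLIES NOT 1) -> 1
  row 9 [01001]: ((0 XOR 0) IMPLIES NOT 1) -> 1
  row 10 [01010]: ((1 XOR 0) IMPLIES NOT 1) -> 0
  row 11 [01011]: ((1 XOR 0) IMPLIES NOT 1) -> 0
  row 12 [01100]: ((0 XOR 0) IMPLIES NOT 1) -> 1
  row 13 [01101]: ((0 XOR 0) IMPLIES NOT 1) -> 1
  row 14 [01110]: ((1 XOR 0) IMPLIES NOT 1) -> 0
  row 15 [01111]: ((1 XOR 0) IMPLIES NOT 1) -> 0
  row 16 [10000]: ((0 XOR 1) IMPLIES NOT 0) -> 1
  row 17 [10001]: ((0 XOR 1) IMPLIES NOT 0) -> 1
  row 18 [10010]: ((1 XOR 1) IMPLIES NOT 0) -> 1
  row 19 [10011]: ((1 XOR 1) IMPLIES NOT 0) -> 1
  row 20 [10100]: ((0 XOR 1) IMPLIES NOT 0) -> 1
  row 21 [10101]: ((0 XOR 1) IMPLIES NOT 0) -> 1
  row 22 [10110]: ((1 XOR 1) IMPLIES NOT 0) -> 1
  row 23 [10111]: ((1 XOR 1) IMPLIES NOT 0) -> 1
  row 24 [11000]: ((0 XOR 1) IMPLIES NOT 1) -> 0
  row 25 [11001]: ((0 XOR 1) IMPLIES NOT 1) -> 0
  row 26 [11010]: ((1 XOR 1) IMPLIES NOT 1) -> 1
  row 27 [11011]: ((1 XOR 1) IMPLIES NOT 1) -> 1
  row 28 [11100]: ((0 XOR 1) IMPLIES NOT 1) -> 0
  row 29 [11101]: ((0 XOR 1) IMPLIES NOT 1) -> 0
  row 30 [11110]: ((1 XOR 1) IMPLIES NOT 1) -> 1
  row 31 [11111]: ((1 XOR 1) IMPLIES NOT 1) -> 1
Full result column, 4 rows per line (a,b,c fixed per line; d,e runs 00..11 left to right):
  rows 0-3 [a,b,c=000]: 1111  = hex F
  rows 4-7 [a,b,c=001]: 1111  = hex F
  rows 8-11 [a,b,c=010]: 1100  = hex C
  rows 12-15 [a,b,c=011]: 1100  = hex C
  rows 16-19 [a,b,c=100]: 1111  = hex F
  rows 20-23 [a,b,c=101]: 1111  = hex F
  rows 24-27 [a,b,c=110]: 0011  = hex 3
  rows 28-31 [a,b,c=111]: 0011  = hex 3
Output column (row 0 .. row 31) = 11111111110011001111111100110011
Output column grouped in 4s = 1111 1111 1100 1100 1111 1111 0011 0011 = 0xFFCCFF33
Convert to decimal digit by digit (value = value*16 + digit):
  F -> 15
  15*16 + 15 (F) = 255
  255*16 + 12 (C) = 4092
  4092*16 + 12 (C) = 65484
  65484*16 + 15 (F) = 1047759
  1047759*16 + 15 (F) = 16764159
  16764159*16 + 3 = 268226547
  268226547*16 + 3 = 4291624755
Decimal = 4291624755

4291624755


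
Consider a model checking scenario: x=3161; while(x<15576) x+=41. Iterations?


Step 1: x goes from 3161 toward 15576 by 41; the body runs while x<15576, so iterations = ceil((bound-start)/step)
Step 2: Distance=12415
Step 3: ceil(12415/41)=303

303


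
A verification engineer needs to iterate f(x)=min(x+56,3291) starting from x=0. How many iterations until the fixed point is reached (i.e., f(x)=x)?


Step 1: x=0, cap=3291, increment=56
Step 2: x grows by 56 each step until capped at 3291; fixed point is x=3291
Step 3: iterations = ceil(3291/56) = 59

59


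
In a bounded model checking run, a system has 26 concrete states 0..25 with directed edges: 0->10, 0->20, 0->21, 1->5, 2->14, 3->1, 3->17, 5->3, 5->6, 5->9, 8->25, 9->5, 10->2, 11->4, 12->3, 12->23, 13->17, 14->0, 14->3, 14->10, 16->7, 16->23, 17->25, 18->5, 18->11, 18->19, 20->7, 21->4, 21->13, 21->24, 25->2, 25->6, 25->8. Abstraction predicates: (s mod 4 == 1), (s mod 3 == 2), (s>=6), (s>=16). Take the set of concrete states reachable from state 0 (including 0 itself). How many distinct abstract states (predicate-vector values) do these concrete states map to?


BFS from 0:
Concrete reachable: {0, 1, 2, 3, 4, 5, 6, 7, 8, 9, 10, 13, 14, 17, 20, 21, 24, 25}
Abstract via predicates (s mod 4 == 1), (s mod 3 == 2), (s>=6), (s>=16):
  (0,0,0,0) <- {0, 3, 4}
  (0,0,1,0) <- {6, 7, 10}
  (0,0,1,1) <- {24}
  (0,1,0,0) <- {2}
  (0,1,1,0) <- {8, 14}
  (0,1,1,1) <- {20}
  (1,0,0,0) <- {1}
  (1,0,1,0) <- {9, 13}
  (1,0,1,1) <- {21, 25}
  (1,1,0,0) <- {5}
  (1,1,1,1) <- {17}
Distinct abstract states = 11

11


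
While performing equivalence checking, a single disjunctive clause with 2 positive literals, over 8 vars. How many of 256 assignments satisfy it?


Step 1: Total=2^8=256
Step 2: Unsat when all 2 false: 2^6=64
Step 3: Sat=256-64=192

192


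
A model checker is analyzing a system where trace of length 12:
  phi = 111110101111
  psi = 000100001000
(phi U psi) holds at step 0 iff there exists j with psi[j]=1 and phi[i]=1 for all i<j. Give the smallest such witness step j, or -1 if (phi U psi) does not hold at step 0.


(phi U psi) at 0: need smallest j with psi[j]=1 and phi[i]=1 for all i in [0,j).
Scan from step 0:
  step 0: phi=1, psi=0 -> continue
  step 1: phi=1, psi=0 -> continue
  step 2: phi=1, psi=0 -> continue
  step 3: psi=1 and phi held for [0,3) -> witness found
Witness step = 3

3


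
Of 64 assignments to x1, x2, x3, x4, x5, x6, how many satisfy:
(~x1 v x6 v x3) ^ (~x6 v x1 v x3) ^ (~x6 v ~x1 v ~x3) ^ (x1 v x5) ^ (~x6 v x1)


CNF with 5 clauses over 6 vars (64 assignments).
An assignment satisfies CNF iff every clause has >=1 true literal.
Check each row (bits = x1,x2,x3,x4,x5,x6; clause T/F shown):
  row 0 [000000]: clauses=TTTFT -> 0
  row 1 [000001]: clauses=TFTFF -> 0
  row 2 [000010]: clauses=TTTTT -> 1
  row 3 [000011]: clauses=TFTTF -> 0
  row 4 [000100]: clauses=TTTFT -> 0
  (every remaining row is evaluated the same way; all 64 results are listed next)
Full result column, 8 rows per line (x1,x2,x3 fixed per line; x4,x5,x6 runs 000..111 left to right):
  rows 0-7 [x1,x2,x3=000]: 00100010  (ones: 2)
  rows 8-15 [x1,x2,x3=001]: 00100010  (ones: 2)
  rows 16-23 [x1,x2,x3=010]: 00100010  (ones: 2)
  rows 24-31 [x1,x2,x3=011]: 00100010  (ones: 2)
  rows 32-39 [x1,x2,x3=100]: 01010101  (ones: 4)
  rows 40-47 [x1,x2,x3=101]: 10101010  (ones: 4)
  rows 48-55 [x1,x2,x3=110]: 01010101  (ones: 4)
  rows 56-63 [x1,x2,x3=111]: 10101010  (ones: 4)
Satisfying assignments = 2+2+2+2+4+4+4+4 = 24

24


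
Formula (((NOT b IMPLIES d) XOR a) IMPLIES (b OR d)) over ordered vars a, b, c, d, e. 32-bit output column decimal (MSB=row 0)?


Formula: (((NOT b IMPLIES d) XOR a) IMPLIES (b OR d)) over a, b, c, d, e (32 rows)
Evaluate each row (bits = a,b,c,d,e, MSB first):
  row 0 [00000]: (((NOT 0 IMPLIES 0) XOR 0) IMPLIES (0 OR 0)) -> 1
  row 1 [00001]: (((NOT 0 IMPLIES 0) XOR 0) IMPLIES (0 OR 0)) -> 1
  row 2 [00010]: (((NOT 0 IMPLIES 1) XOR 0) IMPLIES (0 OR 1)) -> 1
  row 3 [00011]: (((NOT 0 IMPLIES 1) XOR 0) IMPLIES (0 OR 1)) -> 1
  row 4 [00100]: (((NOT 0 IMPLIES 0) XOR 0) IMPLIES (0 OR 0)) -> 1
  row 5 [00101]: (((NOT 0 IMPLIES 0) XOR 0) IMPLIES (0 OR 0)) -> 1
  row 6 [00110]: (((NOT 0 IMPLIES 1) XOR 0) IMPLIES (0 OR 1)) -> 1
  row 7 [00111]: (((NOT 0 IMPLIES 1) XOR 0) IMPLIES (0 OR 1)) -> 1
  row 8 [01000]: (((NOT 1 IMPLIES 0) XOR 0) IMPLIES (1 OR 0)) -> 1
  row 9 [01001]: (((NOT 1 IMPLIES 0) XOR 0) IMPLIES (1 OR 0)) -> 1
  row 10 [01010]: (((NOT 1 IMPLIES 1) XOR 0) IMPLIES (1 OR 1)) -> 1
  row 11 [01011]: (((NOT 1 IMPLIES 1) XOR 0) IMPLIES (1 OR 1)) -> 1
  row 12 [01100]: (((NOT 1 IMPLIES 0) XOR 0) IMPLIES (1 OR 0)) -> 1
  row 13 [01101]: (((NOT 1 IMPLIES 0) XOR 0) IMPLIES (1 OR 0)) -> 1
  row 14 [01110]: (((NOT 1 IMPLIES 1) XOR 0) IMPLIES (1 OR 1)) -> 1
  row 15 [01111]: (((NOT 1 IMPLIES 1) XOR 0) IMPLIES (1 OR 1)) -> 1
  row 16 [10000]: (((NOT 0 IMPLIES 0) XOR 1) IMPLIES (0 OR 0)) -> 0
  row 17 [10001]: (((NOT 0 IMPLIES 0) XOR 1) IMPLIES (0 OR 0)) -> 0
  row 18 [10010]: (((NOT 0 IMPLIES 1) XOR 1) IMPLIES (0 OR 1)) -> 1
  row 19 [10011]: (((NOT 0 IMPLIES 1) XOR 1) IMPLIES (0 OR 1)) -> 1
  row 20 [10100]: (((NOT 0 IMPLIES 0) XOR 1) IMPLIES (0 OR 0)) -> 0
  row 21 [10101]: (((NOT 0 IMPLIES 0) XOR 1) IMPLIES (0 OR 0)) -> 0
  row 22 [10110]: (((NOT 0 IMPLIES 1) XOR 1) IMPLIES (0 OR 1)) -> 1
  row 23 [10111]: (((NOT 0 IMPLIES 1) XOR 1) IMPLIES (0 OR 1)) -> 1
  row 24 [11000]: (((NOT 1 IMPLIES 0) XOR 1) IMPLIES (1 OR 0)) -> 1
  row 25 [11001]: (((NOT 1 IMPLIES 0) XOR 1) IMPLIES (1 OR 0)) -> 1
  row 26 [11010]: (((NOT 1 IMPLIES 1) XOR 1) IMPLIES (1 OR 1)) -> 1
  row 27 [11011]: (((NOT 1 IMPLIES 1) XOR 1) IMPLIES (1 OR 1)) -> 1
  row 28 [11100]: (((NOT 1 IMPLIES 0) XOR 1) IMPLIES (1 OR 0)) -> 1
  row 29 [11101]: (((NOT 1 IMPLIES 0) XOR 1) IMPLIES (1 OR 0)) -> 1
  row 30 [11110]: (((NOT 1 IMPLIES 1) XOR 1) IMPLIES (1 OR 1)) -> 1
  row 31 [11111]: (((NOT 1 IMPLIES 1) XOR 1) IMPLIES (1 OR 1)) -> 1
Full result column, 4 rows per line (a,b,c fixed per line; d,e runs 00..11 left to right):
  rows 0-3 [a,b,c=000]: 1111  = hex F
  rows 4-7 [a,b,c=001]: 1111  = hex F
  rows 8-11 [a,b,c=010]: 1111  = hex F
  rows 12-15 [a,b,c=011]: 1111  = hex F
  rows 16-19 [a,b,c=100]: 0011  = hex 3
  rows 20-23 [a,b,c=101]: 0011  = hex 3
  rows 24-27 [a,b,c=110]: 1111  = hex F
  rows 28-31 [a,b,c=111]: 1111  = hex F
Output column (row 0 .. row 31) = 11111111111111110011001111111111
Output column grouped in 4s = 1111 1111 1111 1111 0011 0011 1111 1111 = 0xFFFF33FF
Convert to decimal digit by digit (value = value*16 + digit):
  F -> 15
  15*16 + 15 (F) = 255
  255*16 + 15 (F) = 4095
  4095*16 + 15 (F) = 65535
  65535*16 + 3 = 1048563
  1048563*16 + 3 = 16777011
  16777011*16 + 15 (F) = 268432191
  268432191*16 + 15 (F) = 4294915071
Decimal = 4294915071

4294915071


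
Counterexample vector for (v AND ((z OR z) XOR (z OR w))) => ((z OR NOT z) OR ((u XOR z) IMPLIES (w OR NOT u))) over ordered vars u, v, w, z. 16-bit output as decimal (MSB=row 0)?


F1 = (v AND ((z OR z) XOR (z OR w)))
F2 = ((z OR NOT z) OR ((u XOR z) IMPLIES (w OR NOT u)))
Counterexample to F1=>F2 is where F1=1 and F2=0.
Evaluate each row (bits = u,v,w,z, MSB first):
  row 0 [0000]: F1=0 F2=1 -> F1&~F2 -> 0
  row 1 [0001]: F1=0 F2=1 -> F1&~F2 -> 0
  row 2 [0010]: F1=0 F2=1 -> F1&~F2 -> 0
  row 3 [0011]: F1=0 F2=1 -> F1&~F2 -> 0
  row 4 [0100]: F1=0 F2=1 -> F1&~F2 -> 0
  row 5 [0101]: F1=0 F2=1 -> F1&~F2 -> 0
  row 6 [0110]: F1=1 F2=1 -> F1&~F2 -> 0
  row 7 [0111]: F1=0 F2=1 -> F1&~F2 -> 0
  row 8 [1000]: F1=0 F2=1 -> F1&~F2 -> 0
  row 9 [1001]: F1=0 F2=1 -> F1&~F2 -> 0
  row 10 [1010]: F1=0 F2=1 -> F1&~F2 -> 0
  row 11 [1011]: F1=0 F2=1 -> F1&~F2 -> 0
  row 12 [1100]: F1=0 F2=1 -> F1&~F2 -> 0
  row 13 [1101]: F1=0 F2=1 -> F1&~F2 -> 0
  row 14 [1110]: F1=1 F2=1 -> F1&~F2 -> 0
  row 15 [1111]: F1=0 F2=1 -> F1&~F2 -> 0
Full result column, 4 rows per line (u,v fixed per line; w,z runs 00..11 left to right):
  rows 0-3 [u,v=00]: 0000  = hex 0
  rows 4-7 [u,v=01]: 0000  = hex 0
  rows 8-11 [u,v=10]: 0000  = hex 0
  rows 12-15 [u,v=11]: 0000  = hex 0
Counterexample vector (row 0 .. row 15) = 0000000000000000
Output column grouped in 4s = 0000 0000 0000 0000 = 0x0000
Convert to decimal digit by digit (value = value*16 + digit):
  0 -> 0
  0*16 + 0 = 0
  0*16 + 0 = 0
  0*16 + 0 = 0
Decimal = 0

0


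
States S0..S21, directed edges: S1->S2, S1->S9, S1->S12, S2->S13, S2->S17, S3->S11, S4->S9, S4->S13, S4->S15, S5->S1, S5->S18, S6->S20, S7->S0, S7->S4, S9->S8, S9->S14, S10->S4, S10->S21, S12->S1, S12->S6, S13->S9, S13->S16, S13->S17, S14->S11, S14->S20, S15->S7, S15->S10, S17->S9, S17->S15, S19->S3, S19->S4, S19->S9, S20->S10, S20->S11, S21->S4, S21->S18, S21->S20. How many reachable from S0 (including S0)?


BFS from S0:
  layer 0: {S0}
Reachable set: {S0}
Count = 1

1


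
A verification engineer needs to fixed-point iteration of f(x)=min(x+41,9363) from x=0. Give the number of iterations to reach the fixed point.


Step 1: x=0, cap=9363, increment=41
Step 2: x grows by 41 each step until capped at 9363; fixed point is x=9363
Step 3: iterations = ceil(9363/41) = 229

229


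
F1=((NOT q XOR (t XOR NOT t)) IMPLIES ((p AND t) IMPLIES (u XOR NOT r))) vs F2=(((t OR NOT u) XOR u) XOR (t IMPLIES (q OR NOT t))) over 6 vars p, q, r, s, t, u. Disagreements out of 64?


F1 = ((NOT q XOR (t XOR NOT t)) IMPLIES ((p AND t) IMPLIES (u XOR NOT r)))
F2 = (((t OR NOT u) XOR u) XOR (t IMPLIES (q OR NOT t)))
Evaluate both on each of 64 rows (bits = p,q,r,s,t,u):
  row 0 [000000]: F1=1 F2=0 (differ) -> 1
  row 1 [000001]: F1=1 F2=0 (differ) -> 1
  row 2 [000010]: F1=1 F2=1 -> 0
  row 3 [000011]: F1=1 F2=0 (differ) -> 1
  row 4 [000100]: F1=1 F2=0 (differ) -> 1
  (every remaining row is evaluated the same way; all 64 results are listed next)
Full result column, 8 rows per line (p,q,r fixed per line; s,t,u runs 000..111 left to right):
  rows 0-7 [p,q,r=000]: 11011101  (ones: 6)
  rows 8-15 [p,q,r=001]: 11011101  (ones: 6)
  rows 16-23 [p,q,r=010]: 11101110  (ones: 6)
  rows 24-31 [p,q,r=011]: 11101110  (ones: 6)
  rows 32-39 [p,q,r=100]: 11011101  (ones: 6)
  rows 40-47 [p,q,r=101]: 11011101  (ones: 6)
  rows 48-55 [p,q,r=110]: 11111111  (ones: 8)
  rows 56-63 [p,q,r=111]: 11001100  (ones: 4)
Disagreements = 6+6+6+6+6+6+8+4 = 48

48


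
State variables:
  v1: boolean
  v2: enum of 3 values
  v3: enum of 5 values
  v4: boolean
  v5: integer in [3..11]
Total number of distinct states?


State space = product of domain sizes of all variables.
Domain sizes:
  v1 (boolean): 2
  v2 (enum of 3 values): 3
  v3 (enum of 5 values): 5
  v4 (boolean): 2
  v5 (integer in [3..11]): 9
Product = 2 * 3 * 5 * 2 * 9 = 540

540


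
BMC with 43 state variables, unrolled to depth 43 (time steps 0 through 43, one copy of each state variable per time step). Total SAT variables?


BMC unrolls to depth k, creating one copy of each state var for steps 0..k.
Step count = 43 + 1 = 44 (steps 0 through 43)
Vars per step = 43
Total = 43 * 44 = 1892

1892


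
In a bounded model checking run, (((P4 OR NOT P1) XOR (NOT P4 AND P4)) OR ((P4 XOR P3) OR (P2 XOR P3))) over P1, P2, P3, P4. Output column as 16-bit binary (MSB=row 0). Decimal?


Formula: (((P4 OR NOT P1) XOR (NOT P4 AND P4)) OR ((P4 XOR P3) OR (P2 XOR P3))) over P1, P2, P3, P4 (16 rows)
Evaluate each row (bits = P1,P2,P3,P4, MSB first):
  row 0 [0000]: (((0 OR NOT 0) XOR (NOT 0 AND 0)) OR ((0 XOR 0) OR (0 XOR 0))) -> 1
  row 1 [0001]: (((1 OR NOT 0) XOR (NOT 1 AND 1)) OR ((1 XOR 0) OR (0 XOR 0))) -> 1
  row 2 [0010]: (((0 OR NOT 0) XOR (NOT 0 AND 0)) OR ((0 XOR 1) OR (0 XOR 1))) -> 1
  row 3 [0011]: (((1 OR NOT 0) XOR (NOT 1 AND 1)) OR ((1 XOR 1) OR (0 XOR 1))) -> 1
  row 4 [0100]: (((0 OR NOT 0) XOR (NOT 0 AND 0)) OR ((0 XOR 0) OR (1 XOR 0))) -> 1
  row 5 [0101]: (((1 OR NOT 0) XOR (NOT 1 AND 1)) OR ((1 XOR 0) OR (1 XOR 0))) -> 1
  row 6 [0110]: (((0 OR NOT 0) XOR (NOT 0 AND 0)) OR ((0 XOR 1) OR (1 XOR 1))) -> 1
  row 7 [0111]: (((1 OR NOT 0) XOR (NOT 1 AND 1)) OR ((1 XOR 1) OR (1 XOR 1))) -> 1
  row 8 [1000]: (((0 OR NOT 1) XOR (NOT 0 AND 0)) OR ((0 XOR 0) OR (0 XOR 0))) -> 0
  row 9 [1001]: (((1 OR NOT 1) XOR (NOT 1 AND 1)) OR ((1 XOR 0) OR (0 XOR 0))) -> 1
  row 10 [1010]: (((0 OR NOT 1) XOR (NOT 0 AND 0)) OR ((0 XOR 1) OR (0 XOR 1))) -> 1
  row 11 [1011]: (((1 OR NOT 1) XOR (NOT 1 AND 1)) OR ((1 XOR 1) OR (0 XOR 1))) -> 1
  row 12 [1100]: (((0 OR NOT 1) XOR (NOT 0 AND 0)) OR ((0 XOR 0) OR (1 XOR 0))) -> 1
  row 13 [1101]: (((1 OR NOT 1) XOR (NOT 1 AND 1)) OR ((1 XOR 0) OR (1 XOR 0))) -> 1
  row 14 [1110]: (((0 OR NOT 1) XOR (NOT 0 AND 0)) OR ((0 XOR 1) OR (1 XOR 1))) -> 1
  row 15 [1111]: (((1 OR NOT 1) XOR (NOT 1 AND 1)) OR ((1 XOR 1) OR (1 XOR 1))) -> 1
Full result column, 4 rows per line (P1,P2 fixed per line; P3,P4 runs 00..11 left to right):
  rows 0-3 [P1,P2=00]: 1111  = hex F
  rows 4-7 [P1,P2=01]: 1111  = hex F
  rows 8-11 [P1,P2=10]: 0111  = hex 7
  rows 12-15 [P1,P2=11]: 1111  = hex F
Output column (row 0 .. row 15) = 1111111101111111
Output column grouped in 4s = 1111 1111 0111 1111 = 0xFF7F
Convert to decimal digit by digit (value = value*16 + digit):
  F -> 15
  15*16 + 15 (F) = 255
  255*16 + 7 = 4087
  4087*16 + 15 (F) = 65407
Decimal = 65407

65407


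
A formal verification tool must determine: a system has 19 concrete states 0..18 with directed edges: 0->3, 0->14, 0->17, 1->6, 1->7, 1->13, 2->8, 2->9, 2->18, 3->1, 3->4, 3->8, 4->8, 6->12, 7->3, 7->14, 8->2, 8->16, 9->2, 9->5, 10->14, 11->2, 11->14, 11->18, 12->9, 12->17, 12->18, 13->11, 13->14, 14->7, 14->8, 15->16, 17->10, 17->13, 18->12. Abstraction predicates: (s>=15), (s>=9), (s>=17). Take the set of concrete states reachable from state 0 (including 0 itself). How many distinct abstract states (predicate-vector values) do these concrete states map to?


BFS from 0:
Concrete reachable: {0, 1, 2, 3, 4, 5, 6, 7, 8, 9, 10, 11, 12, 13, 14, 16, 17, 18}
Abstract via predicates (s>=15), (s>=9), (s>=17):
  (0,0,0) <- {0, 1, 2, 3, 4, 5, 6, 7, 8}
  (0,1,0) <- {9, 10, 11, 12, 13, 14}
  (1,1,0) <- {16}
  (1,1,1) <- {17, 18}
Distinct abstract states = 4

4


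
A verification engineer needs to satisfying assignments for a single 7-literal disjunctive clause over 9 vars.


Step 1: Total=2^9=512
Step 2: Unsat when all 7 false: 2^2=4
Step 3: Sat=512-4=508

508


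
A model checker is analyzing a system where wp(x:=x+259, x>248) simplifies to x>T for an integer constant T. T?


Formula: wp(x:=E, P) = P[E/x] (substitute E for x in postcondition)
Step 1: Postcondition: x>248
Step 2: Substitute x+259 for x: x+259>248
Step 3: Solve for x: x > 248-259 = -11

-11


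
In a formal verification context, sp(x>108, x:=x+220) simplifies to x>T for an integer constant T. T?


Formula: sp(P, x:=E) = exists old_x. (x = E[old_x/x]) AND P[old_x/x] (old_x is the value of x before the assignment; eliminate old_x by solving x = E[old_x/x] for old_x)
Step 1: Precondition P: x>108, i.e. old_x > 108
Step 2: Assignment gives x = old_x + 220, so old_x = x - 220
Step 3: Substitute into P: x - 220 > 108
Step 4: Simplify: x > 108+220 = 328

328
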